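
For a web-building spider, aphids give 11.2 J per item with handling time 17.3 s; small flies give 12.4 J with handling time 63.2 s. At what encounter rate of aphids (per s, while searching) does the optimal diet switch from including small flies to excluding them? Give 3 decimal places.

0.025 per s

Drop small flies once their profitability E₂/h₂ falls below the rate achievable on aphids alone: E₂/h₂ = λE₁/(1 + λh₁).
Solve for λ: λE₁h₂ = E₂(1 + λh₁) → λ(E₁h₂ − E₂h₁) = E₂ → λ = E₂/(E₁h₂ − E₂h₁).
λ = 12.4/(11.2×63.2 − 12.4×17.3) = 12.4/493.3 = 0.02514 per s.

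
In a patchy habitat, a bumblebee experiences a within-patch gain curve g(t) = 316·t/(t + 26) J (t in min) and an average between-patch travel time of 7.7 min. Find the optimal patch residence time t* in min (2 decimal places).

Optimal t* satisfies g'(t*) = g(t*)/(T + t*).
g'(t) = 316·26/(t + 26)². Setting 316·26/(t+26)² = 316t/[(t+26)(7.7+t)] gives 26(7.7+t) = t(t+26), so t² = 26×7.7 = 200.2.
t* = √200.2 = 14.15 min.

14.15 min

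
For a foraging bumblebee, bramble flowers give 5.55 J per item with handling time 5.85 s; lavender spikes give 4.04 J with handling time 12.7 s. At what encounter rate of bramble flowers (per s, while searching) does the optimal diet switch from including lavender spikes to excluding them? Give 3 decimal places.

The zero-one rule: include lavender spikes iff E₂/h₂ > λE₁/(1+λh₁). Equality gives the switch point.
λE₁h₂ = E₂ + λE₂h₁ ⇒ λ = E₂/(E₁h₂ − E₂h₁) = 4.04/(70.48 − 23.63) = 0.08623 per s.

0.086 per s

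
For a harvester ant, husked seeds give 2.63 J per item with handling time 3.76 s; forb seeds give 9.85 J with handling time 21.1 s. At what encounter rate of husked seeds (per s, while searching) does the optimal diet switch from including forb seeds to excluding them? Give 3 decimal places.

The zero-one rule: include forb seeds iff E₂/h₂ > λE₁/(1+λh₁). Equality gives the switch point.
λE₁h₂ = E₂ + λE₂h₁ ⇒ λ = E₂/(E₁h₂ − E₂h₁) = 9.85/(55.49 − 37.04) = 0.5337 per s.

0.534 per s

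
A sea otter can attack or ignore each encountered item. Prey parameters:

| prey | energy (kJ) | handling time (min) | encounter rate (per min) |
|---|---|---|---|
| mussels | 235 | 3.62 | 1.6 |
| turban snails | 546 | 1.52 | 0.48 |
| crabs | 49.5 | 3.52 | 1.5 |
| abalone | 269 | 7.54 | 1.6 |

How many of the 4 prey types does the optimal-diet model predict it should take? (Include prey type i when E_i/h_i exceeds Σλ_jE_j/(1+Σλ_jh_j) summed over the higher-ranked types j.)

1

E/h in descending order: turban snails 359, mussels 64.9, abalone 35.7, crabs 14.1 kJ/min. The optimal diet is the largest prefix of this list for which every included type satisfies E_i/h_i > R on the types above it.
Rate on top 1: 151.5. mussels: 64.9 < 151.5 → exclude; stop.
Optimal diet: turban snails — 1 of 4 types.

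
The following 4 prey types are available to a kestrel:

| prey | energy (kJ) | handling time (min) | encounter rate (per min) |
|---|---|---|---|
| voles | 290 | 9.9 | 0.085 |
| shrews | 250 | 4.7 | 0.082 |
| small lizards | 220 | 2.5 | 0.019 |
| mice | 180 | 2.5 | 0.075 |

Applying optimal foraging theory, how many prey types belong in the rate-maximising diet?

E/h in descending order: small lizards 88, mice 72, shrews 53.2, voles 29.3 kJ/min. The optimal diet is the largest prefix of this list for which every included type satisfies E_i/h_i > R on the types above it.
Rate on top 1: 3.99. mice: 72 > 3.99 → include.
Rate on top 2: 14.32. shrews: 53.2 > 14.32 → include.
Rate on top 3: 23.56. voles: 29.3 > 23.56 → include.
Optimal diet: small lizards, mice, shrews, voles — 4 of 4 types.

4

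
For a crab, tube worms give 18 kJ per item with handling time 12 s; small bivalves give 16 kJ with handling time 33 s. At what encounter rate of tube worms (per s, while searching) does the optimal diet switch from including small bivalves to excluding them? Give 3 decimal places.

The zero-one rule: include small bivalves iff E₂/h₂ > λE₁/(1+λh₁). Equality gives the switch point.
λE₁h₂ = E₂ + λE₂h₁ ⇒ λ = E₂/(E₁h₂ − E₂h₁) = 16/(594 − 192) = 0.0398 per s.

0.040 per s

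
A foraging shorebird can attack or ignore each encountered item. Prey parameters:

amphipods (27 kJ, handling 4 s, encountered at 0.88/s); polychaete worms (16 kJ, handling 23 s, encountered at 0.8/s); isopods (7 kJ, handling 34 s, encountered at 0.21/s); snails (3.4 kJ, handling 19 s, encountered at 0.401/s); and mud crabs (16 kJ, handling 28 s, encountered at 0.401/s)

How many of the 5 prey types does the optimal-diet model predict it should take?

Rank by E/h (kJ/s): amphipods 6.75, polychaete worms 0.696, mud crabs 0.571, isopods 0.206, snails 0.179. Include each in turn until the next type's E/h falls below the running intake rate.
Rate on top 1: 5.257. polychaete worms: 0.696 < 5.257 → exclude; stop.
Optimal diet: amphipods — 1 of 5 types.

1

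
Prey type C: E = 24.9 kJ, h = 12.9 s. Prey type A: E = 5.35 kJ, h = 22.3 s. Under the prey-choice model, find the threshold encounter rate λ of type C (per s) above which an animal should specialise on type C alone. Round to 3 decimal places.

0.011 per s

Drop type A once their profitability E₂/h₂ falls below the rate achievable on type C alone: E₂/h₂ = λE₁/(1 + λh₁).
Solve for λ: λE₁h₂ = E₂(1 + λh₁) → λ(E₁h₂ − E₂h₁) = E₂ → λ = E₂/(E₁h₂ − E₂h₁).
λ = 5.35/(24.9×22.3 − 5.35×12.9) = 5.35/486.3 = 0.011 per s.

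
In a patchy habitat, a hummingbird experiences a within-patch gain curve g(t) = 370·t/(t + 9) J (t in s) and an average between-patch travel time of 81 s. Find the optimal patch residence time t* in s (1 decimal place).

Maximise g(t)/(T+t): set derivative to zero → g'(t)(T+t) = g(t).
g'(t) = 370·9/(t + 9)². Setting 370·9/(t+9)² = 370t/[(t+9)(81+t)] gives 9(81+t) = t(t+9), so t² = 9×81 = 729.
t* = √729 = 27 s.

27.0 s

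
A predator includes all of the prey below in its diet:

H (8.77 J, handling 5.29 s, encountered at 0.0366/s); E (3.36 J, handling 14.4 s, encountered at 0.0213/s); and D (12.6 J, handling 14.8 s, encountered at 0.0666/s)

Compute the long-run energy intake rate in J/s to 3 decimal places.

R = Σλ_iE_i / (1 + Σλ_ih_i)
Numerator: 0.0366×8.77 + 0.0213×3.36 + 0.0666×12.6 = 1.232
Denominator: 1 + 0.0366×5.29 + 0.0213×14.4 + 0.0666×14.8 = 2.486
R = 1.232/2.486 = 0.4955 J/s

0.495 J/s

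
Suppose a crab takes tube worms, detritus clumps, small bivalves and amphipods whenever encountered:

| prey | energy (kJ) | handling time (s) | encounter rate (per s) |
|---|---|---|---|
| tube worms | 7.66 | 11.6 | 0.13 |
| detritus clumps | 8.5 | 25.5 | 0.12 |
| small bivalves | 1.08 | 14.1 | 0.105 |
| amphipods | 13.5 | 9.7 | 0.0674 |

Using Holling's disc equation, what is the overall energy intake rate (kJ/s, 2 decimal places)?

0.39 kJ/s

Energy encountered per unit search time: 0.13×7.66 + 0.12×8.5 + 0.105×1.08 + 0.0674×13.5 = 3.039 kJ/s.
Handling time per unit search time: 0.13×11.6 + 0.12×25.5 + 0.105×14.1 + 0.0674×9.7 = 6.702.
Rate = 3.039/(1 + 6.702) = 0.3946 kJ/s.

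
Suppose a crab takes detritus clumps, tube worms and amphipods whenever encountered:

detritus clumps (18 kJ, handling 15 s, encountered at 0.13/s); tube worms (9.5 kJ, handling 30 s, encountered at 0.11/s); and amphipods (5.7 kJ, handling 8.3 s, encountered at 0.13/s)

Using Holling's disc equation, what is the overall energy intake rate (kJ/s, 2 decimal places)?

Energy encountered per unit search time: 0.13×18 + 0.11×9.5 + 0.13×5.7 = 4.126 kJ/s.
Handling time per unit search time: 0.13×15 + 0.11×30 + 0.13×8.3 = 6.329.
Rate = 4.126/(1 + 6.329) = 0.563 kJ/s.

0.56 kJ/s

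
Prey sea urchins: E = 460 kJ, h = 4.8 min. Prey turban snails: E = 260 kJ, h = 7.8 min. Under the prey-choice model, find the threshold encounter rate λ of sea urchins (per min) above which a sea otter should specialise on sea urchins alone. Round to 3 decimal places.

0.111 per min

Drop turban snails once their profitability E₂/h₂ falls below the rate achievable on sea urchins alone: E₂/h₂ = λE₁/(1 + λh₁).
Solve for λ: λE₁h₂ = E₂(1 + λh₁) → λ(E₁h₂ − E₂h₁) = E₂ → λ = E₂/(E₁h₂ − E₂h₁).
λ = 260/(460×7.8 − 260×4.8) = 260/2340 = 0.1111 per min.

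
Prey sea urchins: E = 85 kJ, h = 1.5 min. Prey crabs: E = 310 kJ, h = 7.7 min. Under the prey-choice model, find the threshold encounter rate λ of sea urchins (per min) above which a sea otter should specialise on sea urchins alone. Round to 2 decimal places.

1.64 per min

Drop crabs once their profitability E₂/h₂ falls below the rate achievable on sea urchins alone: E₂/h₂ = λE₁/(1 + λh₁).
Solve for λ: λE₁h₂ = E₂(1 + λh₁) → λ(E₁h₂ − E₂h₁) = E₂ → λ = E₂/(E₁h₂ − E₂h₁).
λ = 310/(85×7.7 − 310×1.5) = 310/189.5 = 1.636 per min.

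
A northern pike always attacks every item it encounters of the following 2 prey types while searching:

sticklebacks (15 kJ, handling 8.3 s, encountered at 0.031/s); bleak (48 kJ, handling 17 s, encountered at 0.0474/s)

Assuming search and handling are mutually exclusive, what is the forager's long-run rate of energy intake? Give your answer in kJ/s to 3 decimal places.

Energy encountered per unit search time: 0.031×15 + 0.0474×48 = 2.74 kJ/s.
Handling time per unit search time: 0.031×8.3 + 0.0474×17 = 1.063.
Rate = 2.74/(1 + 1.063) = 1.328 kJ/s.

1.328 kJ/s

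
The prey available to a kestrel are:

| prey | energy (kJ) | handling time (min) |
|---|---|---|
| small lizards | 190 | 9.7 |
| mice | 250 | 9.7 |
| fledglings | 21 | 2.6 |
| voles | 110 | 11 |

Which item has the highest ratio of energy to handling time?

In descending order of E/h:
mice: 250/9.7 = 25.8 kJ/min
small lizards: 190/9.7 = 19.6 kJ/min
voles: 110/11 = 10 kJ/min
fledglings: 21/2.6 = 8.08 kJ/min

mice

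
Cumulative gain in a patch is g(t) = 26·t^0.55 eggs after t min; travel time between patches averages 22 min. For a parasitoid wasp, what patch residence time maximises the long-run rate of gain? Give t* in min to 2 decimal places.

26.89 min

By the marginal value theorem, leave when the instantaneous gain rate g'(t) equals the habitat-wide average g(t)/(T + t).
g'(t) = 0.55·26·t^-0.45. Setting 0.55·26·t^-0.45 = 26·t^0.55/(22+t) gives 0.55(22+t) = t, so 0.45·t = 0.55×22.
t* = 0.55×22/0.45 = 26.89 min.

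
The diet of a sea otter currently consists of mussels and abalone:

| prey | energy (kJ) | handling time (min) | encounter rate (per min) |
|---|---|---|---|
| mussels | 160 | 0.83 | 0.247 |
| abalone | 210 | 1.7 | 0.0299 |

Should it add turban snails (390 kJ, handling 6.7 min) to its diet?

Current rate: (0.247×160 + 0.0299×210)/(1 + 0.247×0.83 + 0.0299×1.7) = 36.47 kJ/min.
Profitability of turban snails: 390/6.7 = 58.21 kJ/min.
58.21 > 36.47, so adding turban snails raises the average — include it.

Yes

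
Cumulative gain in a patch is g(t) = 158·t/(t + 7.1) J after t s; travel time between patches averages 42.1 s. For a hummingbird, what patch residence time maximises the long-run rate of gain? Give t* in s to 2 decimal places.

17.29 s

Maximise g(t)/(T+t): set derivative to zero → g'(t)(T+t) = g(t).
g'(t) = 158·7.1/(t + 7.1)². Setting 158·7.1/(t+7.1)² = 158t/[(t+7.1)(42.1+t)] gives 7.1(42.1+t) = t(t+7.1), so t² = 7.1×42.1 = 298.9.
t* = √298.9 = 17.29 s.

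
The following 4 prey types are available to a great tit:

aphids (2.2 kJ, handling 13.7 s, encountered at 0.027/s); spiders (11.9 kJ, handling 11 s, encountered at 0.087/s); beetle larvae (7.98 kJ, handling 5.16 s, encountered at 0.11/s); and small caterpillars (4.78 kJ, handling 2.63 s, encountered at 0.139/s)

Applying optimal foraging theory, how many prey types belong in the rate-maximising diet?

3

Rank by E/h (kJ/s): small caterpillars 1.82, beetle larvae 1.55, spiders 1.08, aphids 0.161. Include each in turn until the next type's E/h falls below the running intake rate.
Rate on top 1: 0.4866. beetle larvae: 1.55 > 0.4866 → include.
Rate on top 2: 0.7978. spiders: 1.08 > 0.7978 → include.
Rate on top 3: 0.8918. aphids: 0.161 < 0.8918 → exclude; stop.
Optimal diet: small caterpillars, beetle larvae, spiders — 3 of 4 types.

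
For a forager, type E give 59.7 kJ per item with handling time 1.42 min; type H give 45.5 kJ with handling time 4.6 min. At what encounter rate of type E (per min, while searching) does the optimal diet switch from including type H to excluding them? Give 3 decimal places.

0.217 per min

The zero-one rule: include type H iff E₂/h₂ > λE₁/(1+λh₁). Equality gives the switch point.
λE₁h₂ = E₂ + λE₂h₁ ⇒ λ = E₂/(E₁h₂ − E₂h₁) = 45.5/(274.6 − 64.61) = 0.2167 per min.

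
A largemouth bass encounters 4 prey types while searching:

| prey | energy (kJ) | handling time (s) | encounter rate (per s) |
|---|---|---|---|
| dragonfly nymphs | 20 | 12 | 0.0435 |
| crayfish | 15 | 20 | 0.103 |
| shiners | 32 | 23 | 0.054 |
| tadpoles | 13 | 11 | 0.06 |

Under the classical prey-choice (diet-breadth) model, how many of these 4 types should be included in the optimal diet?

3

Rank by E/h (kJ/s): dragonfly nymphs 1.67, shiners 1.39, tadpoles 1.18, crayfish 0.75. Include each in turn until the next type's E/h falls below the running intake rate.
Rate on top 1: 0.5716. shiners: 1.39 > 0.5716 → include.
Rate on top 2: 0.9399. tadpoles: 1.18 > 0.9399 → include.
Rate on top 3: 0.9866. crayfish: 0.75 < 0.9866 → exclude; stop.
Optimal diet: dragonfly nymphs, shiners, tadpoles — 3 of 4 types.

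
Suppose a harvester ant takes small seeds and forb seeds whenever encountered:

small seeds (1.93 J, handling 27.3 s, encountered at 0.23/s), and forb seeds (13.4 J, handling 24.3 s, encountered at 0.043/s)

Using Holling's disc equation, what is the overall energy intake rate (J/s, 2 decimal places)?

0.12 J/s

Energy encountered per unit search time: 0.23×1.93 + 0.043×13.4 = 1.02 J/s.
Handling time per unit search time: 0.23×27.3 + 0.043×24.3 = 7.324.
Rate = 1.02/(1 + 7.324) = 0.1226 J/s.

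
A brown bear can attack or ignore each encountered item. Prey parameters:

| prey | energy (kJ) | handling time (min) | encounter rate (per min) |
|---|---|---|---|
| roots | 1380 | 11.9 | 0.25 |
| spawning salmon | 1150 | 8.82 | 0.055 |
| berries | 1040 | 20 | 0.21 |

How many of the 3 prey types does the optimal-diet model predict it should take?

2

Profitabilities (E/h, kJ/min): spawning salmon 130, roots 116, berries 52. Add prey in this order while the next type's profitability exceeds the intake rate on those already taken.
Rate on top 1: 42.59. roots: 116 > 42.59 → include.
Rate on top 2: 91.53. berries: 52 < 91.53 → exclude; stop.
Optimal diet: spawning salmon, roots — 2 of 3 types.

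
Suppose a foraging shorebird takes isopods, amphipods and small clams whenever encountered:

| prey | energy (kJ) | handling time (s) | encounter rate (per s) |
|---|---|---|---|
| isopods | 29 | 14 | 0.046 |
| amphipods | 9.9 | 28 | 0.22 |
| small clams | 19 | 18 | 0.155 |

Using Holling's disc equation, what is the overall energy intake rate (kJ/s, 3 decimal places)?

R = (0.046×29 + 0.22×9.9 + 0.155×19) / (1 + 0.046×14 + 0.22×28 + 0.155×18) = 6.457/10.59 = 0.6095 kJ/s.

0.609 kJ/s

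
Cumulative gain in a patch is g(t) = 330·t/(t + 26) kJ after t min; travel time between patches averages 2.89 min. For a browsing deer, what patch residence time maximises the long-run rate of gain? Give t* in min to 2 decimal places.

8.67 min

Maximise g(t)/(T+t): set derivative to zero → g'(t)(T+t) = g(t).
g'(t) = 330·26/(t + 26)². Setting 330·26/(t+26)² = 330t/[(t+26)(2.89+t)] gives 26(2.89+t) = t(t+26), so t² = 26×2.89 = 75.14.
t* = √75.14 = 8.668 min.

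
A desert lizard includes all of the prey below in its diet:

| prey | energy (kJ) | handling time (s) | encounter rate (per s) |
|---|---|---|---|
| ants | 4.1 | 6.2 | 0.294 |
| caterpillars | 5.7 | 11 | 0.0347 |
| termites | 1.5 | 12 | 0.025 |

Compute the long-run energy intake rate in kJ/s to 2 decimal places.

R = (0.294×4.1 + 0.0347×5.7 + 0.025×1.5) / (1 + 0.294×6.2 + 0.0347×11 + 0.025×12) = 1.441/3.505 = 0.4111 kJ/s.

0.41 kJ/s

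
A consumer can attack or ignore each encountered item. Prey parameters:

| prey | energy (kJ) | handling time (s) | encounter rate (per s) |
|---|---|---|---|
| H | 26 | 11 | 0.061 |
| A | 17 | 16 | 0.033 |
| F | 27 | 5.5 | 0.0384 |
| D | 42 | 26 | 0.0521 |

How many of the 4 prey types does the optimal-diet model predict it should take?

3

E/h in descending order: F 4.91, H 2.36, D 1.62, A 1.06 kJ/s. The optimal diet is the largest prefix of this list for which every included type satisfies E_i/h_i > R on the types above it.
Rate on top 1: 0.856. H: 2.36 > 0.856 → include.
Rate on top 2: 1.393. D: 1.62 > 1.393 → include.
Rate on top 3: 1.486. A: 1.06 < 1.486 → exclude; stop.
Optimal diet: F, H, D — 3 of 4 types.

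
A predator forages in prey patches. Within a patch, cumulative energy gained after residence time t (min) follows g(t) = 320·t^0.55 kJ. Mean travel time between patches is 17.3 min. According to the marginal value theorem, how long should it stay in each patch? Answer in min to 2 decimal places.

Optimal t* satisfies g'(t*) = g(t*)/(T + t*).
g'(t) = 0.55·320·t^-0.45. Setting 0.55·320·t^-0.45 = 320·t^0.55/(17.3+t) gives 0.55(17.3+t) = t, so 0.45·t = 0.55×17.3.
t* = 0.55×17.3/0.45 = 21.14 min.

21.14 min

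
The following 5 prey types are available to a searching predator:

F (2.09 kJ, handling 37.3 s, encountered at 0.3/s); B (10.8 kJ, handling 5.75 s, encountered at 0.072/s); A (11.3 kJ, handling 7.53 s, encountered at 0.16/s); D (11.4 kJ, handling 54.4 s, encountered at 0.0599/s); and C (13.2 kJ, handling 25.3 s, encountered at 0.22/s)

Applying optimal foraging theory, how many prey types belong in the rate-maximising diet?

2

Rank by E/h (kJ/s): B 1.88, A 1.5, C 0.522, D 0.21, F 0.056. Include each in turn until the next type's E/h falls below the running intake rate.
Rate on top 1: 0.5499. A: 1.5 > 0.5499 → include.
Rate on top 2: 0.9873. C: 0.522 < 0.9873 → exclude; stop.
Optimal diet: B, A — 2 of 5 types.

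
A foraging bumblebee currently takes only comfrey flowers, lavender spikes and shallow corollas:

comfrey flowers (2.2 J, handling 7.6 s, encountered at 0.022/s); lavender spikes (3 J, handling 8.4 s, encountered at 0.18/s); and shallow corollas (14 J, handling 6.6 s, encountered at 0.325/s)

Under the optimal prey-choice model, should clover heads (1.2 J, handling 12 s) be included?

On comfrey flowers, lavender spikes and shallow corollas alone, R = ΣλE/(1+Σλh) = 5.138/4.824 = 1.065 J/s.
Profitability of clover heads: 1.2/12 = 0.1 J/s.
Since 0.1 < R, time spent handling clover heads is better spent searching.

No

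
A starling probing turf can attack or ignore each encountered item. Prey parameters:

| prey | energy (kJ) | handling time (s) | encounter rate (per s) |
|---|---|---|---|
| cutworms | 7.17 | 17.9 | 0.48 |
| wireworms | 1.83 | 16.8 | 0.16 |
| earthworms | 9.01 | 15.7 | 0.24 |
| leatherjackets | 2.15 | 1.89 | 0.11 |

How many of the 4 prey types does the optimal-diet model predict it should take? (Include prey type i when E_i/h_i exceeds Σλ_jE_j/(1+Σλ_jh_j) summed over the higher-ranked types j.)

E/h in descending order: leatherjackets 1.14, earthworms 0.574, cutworms 0.401, wireworms 0.109 kJ/s. The optimal diet is the largest prefix of this list for which every included type satisfies E_i/h_i > R on the types above it.
Rate on top 1: 0.1958. earthworms: 0.574 > 0.1958 → include.
Rate on top 2: 0.4821. cutworms: 0.401 < 0.4821 → exclude; stop.
Optimal diet: leatherjackets, earthworms — 2 of 4 types.

2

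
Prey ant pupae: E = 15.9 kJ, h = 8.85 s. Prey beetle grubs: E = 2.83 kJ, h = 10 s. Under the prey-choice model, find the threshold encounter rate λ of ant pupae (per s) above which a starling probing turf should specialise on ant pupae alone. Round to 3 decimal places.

At the threshold, the rate on ant pupae alone equals the profitability of beetle grubs: λ·15.9/(1 + λ·8.85) = 2.83/10 = 0.283.
Rearranging, λ(15.9 − 0.283×8.85) = 0.283, so λ = 0.283/13.4 = 0.02113 per s.

0.021 per s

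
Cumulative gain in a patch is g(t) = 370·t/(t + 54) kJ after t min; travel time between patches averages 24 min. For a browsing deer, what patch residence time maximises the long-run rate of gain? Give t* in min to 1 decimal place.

36.0 min

Optimal t* satisfies g'(t*) = g(t*)/(T + t*).
g'(t) = 370·54/(t + 54)². Setting 370·54/(t+54)² = 370t/[(t+54)(24+t)] gives 54(24+t) = t(t+54), so t² = 54×24 = 1296.
t* = √1296 = 36 min.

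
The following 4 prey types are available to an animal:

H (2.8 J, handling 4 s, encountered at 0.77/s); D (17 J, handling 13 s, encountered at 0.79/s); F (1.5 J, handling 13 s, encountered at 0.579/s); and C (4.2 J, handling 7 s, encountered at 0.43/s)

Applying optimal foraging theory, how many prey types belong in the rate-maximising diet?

1

Profitabilities (E/h, J/s): D 1.31, H 0.7, C 0.6, F 0.115. Add prey in this order while the next type's profitability exceeds the intake rate on those already taken.
Rate on top 1: 1.192. H: 0.7 < 1.192 → exclude; stop.
Optimal diet: D — 1 of 4 types.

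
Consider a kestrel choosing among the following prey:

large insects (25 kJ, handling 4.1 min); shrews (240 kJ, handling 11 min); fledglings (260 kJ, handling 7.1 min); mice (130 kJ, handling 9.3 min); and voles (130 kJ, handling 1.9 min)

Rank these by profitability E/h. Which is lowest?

In descending order of E/h:
voles: 130/1.9 = 68.4 kJ/min
fledglings: 260/7.1 = 36.6 kJ/min
shrews: 240/11 = 21.8 kJ/min
mice: 130/9.3 = 14 kJ/min
large insects: 25/4.1 = 6.1 kJ/min

large insects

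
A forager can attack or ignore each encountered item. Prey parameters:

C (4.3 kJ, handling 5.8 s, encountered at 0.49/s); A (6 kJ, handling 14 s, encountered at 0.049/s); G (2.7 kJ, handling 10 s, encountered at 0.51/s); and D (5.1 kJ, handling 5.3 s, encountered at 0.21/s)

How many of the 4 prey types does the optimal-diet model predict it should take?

2

Rank by E/h (kJ/s): D 0.962, C 0.741, A 0.429, G 0.27. Include each in turn until the next type's E/h falls below the running intake rate.
Rate on top 1: 0.5069. C: 0.741 > 0.5069 → include.
Rate on top 2: 0.6414. A: 0.429 < 0.6414 → exclude; stop.
Optimal diet: D, C — 2 of 4 types.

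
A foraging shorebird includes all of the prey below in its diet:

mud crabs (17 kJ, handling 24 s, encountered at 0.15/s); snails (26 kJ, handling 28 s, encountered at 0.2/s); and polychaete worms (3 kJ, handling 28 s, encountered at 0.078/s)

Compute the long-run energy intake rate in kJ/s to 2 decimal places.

R = (0.15×17 + 0.2×26 + 0.078×3) / (1 + 0.15×24 + 0.2×28 + 0.078×28) = 7.984/12.38 = 0.6447 kJ/s.

0.64 kJ/s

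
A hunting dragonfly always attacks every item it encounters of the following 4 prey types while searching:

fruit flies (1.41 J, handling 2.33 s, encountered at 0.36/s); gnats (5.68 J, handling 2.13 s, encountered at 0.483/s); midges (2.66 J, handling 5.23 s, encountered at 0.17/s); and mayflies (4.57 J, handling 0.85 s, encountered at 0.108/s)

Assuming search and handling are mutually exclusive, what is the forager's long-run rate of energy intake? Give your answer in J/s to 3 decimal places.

1.091 J/s

R = (0.36×1.41 + 0.483×5.68 + 0.17×2.66 + 0.108×4.57) / (1 + 0.36×2.33 + 0.483×2.13 + 0.17×5.23 + 0.108×0.85) = 4.197/3.848 = 1.091 J/s.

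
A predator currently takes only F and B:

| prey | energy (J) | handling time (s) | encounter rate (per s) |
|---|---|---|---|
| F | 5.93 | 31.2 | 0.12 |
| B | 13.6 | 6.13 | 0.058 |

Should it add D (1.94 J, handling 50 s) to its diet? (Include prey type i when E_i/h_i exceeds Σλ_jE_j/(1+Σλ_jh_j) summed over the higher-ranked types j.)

Intake rate on the current diet: R = (0.12×5.93 + 0.058×13.6) / (1 + 0.12×31.2 + 0.058×6.13) = 1.5/5.1 = 0.2942 J/s.
Profitability of D: 1.94/50 = 0.0388 J/s.
Since 0.0388 < R, time spent handling D is better spent searching.

No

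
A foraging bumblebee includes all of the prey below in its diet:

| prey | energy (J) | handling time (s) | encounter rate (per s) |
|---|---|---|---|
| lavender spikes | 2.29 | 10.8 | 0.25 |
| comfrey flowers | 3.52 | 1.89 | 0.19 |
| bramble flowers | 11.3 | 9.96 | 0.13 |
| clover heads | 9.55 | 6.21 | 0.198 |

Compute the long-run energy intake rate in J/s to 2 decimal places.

R = Σλ_iE_i / (1 + Σλ_ih_i)
Numerator: 0.25×2.29 + 0.19×3.52 + 0.13×11.3 + 0.198×9.55 = 4.601
Denominator: 1 + 0.25×10.8 + 0.19×1.89 + 0.13×9.96 + 0.198×6.21 = 6.583
R = 4.601/6.583 = 0.6989 J/s

0.70 J/s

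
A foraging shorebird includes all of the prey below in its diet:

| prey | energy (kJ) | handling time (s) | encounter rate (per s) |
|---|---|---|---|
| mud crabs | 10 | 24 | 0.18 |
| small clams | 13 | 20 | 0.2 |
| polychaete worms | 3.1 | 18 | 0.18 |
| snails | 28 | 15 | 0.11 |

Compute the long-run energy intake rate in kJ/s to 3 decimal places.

0.566 kJ/s

R = Σλ_iE_i / (1 + Σλ_ih_i)
Numerator: 0.18×10 + 0.2×13 + 0.18×3.1 + 0.11×28 = 8.038
Denominator: 1 + 0.18×24 + 0.2×20 + 0.18×18 + 0.11×15 = 14.21
R = 8.038/14.21 = 0.5657 kJ/s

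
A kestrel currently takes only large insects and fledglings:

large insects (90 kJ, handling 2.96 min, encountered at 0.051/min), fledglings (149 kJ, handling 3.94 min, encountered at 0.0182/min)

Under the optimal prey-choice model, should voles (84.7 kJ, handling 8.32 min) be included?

Current rate: (0.051×90 + 0.0182×149)/(1 + 0.051×2.96 + 0.0182×3.94) = 5.972 kJ/min.
voles: E/h = 84.7/8.32 = 10.18 kJ/min.
10.18 > 5.972, so adding voles raises the average — include it.

Yes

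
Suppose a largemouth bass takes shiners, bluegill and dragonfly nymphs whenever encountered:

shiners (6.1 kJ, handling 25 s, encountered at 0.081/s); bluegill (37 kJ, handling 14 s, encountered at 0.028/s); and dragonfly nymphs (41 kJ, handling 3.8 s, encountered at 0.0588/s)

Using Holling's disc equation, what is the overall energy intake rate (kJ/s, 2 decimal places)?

1.08 kJ/s

R = (0.081×6.1 + 0.028×37 + 0.0588×41) / (1 + 0.081×25 + 0.028×14 + 0.0588×3.8) = 3.941/3.64 = 1.083 kJ/s.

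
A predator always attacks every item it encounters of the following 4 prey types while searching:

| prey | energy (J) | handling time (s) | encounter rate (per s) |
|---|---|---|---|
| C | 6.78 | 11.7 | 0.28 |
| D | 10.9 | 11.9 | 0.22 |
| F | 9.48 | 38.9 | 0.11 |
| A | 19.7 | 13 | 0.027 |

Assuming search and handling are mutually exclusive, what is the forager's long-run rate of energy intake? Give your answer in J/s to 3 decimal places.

R = (0.28×6.78 + 0.22×10.9 + 0.11×9.48 + 0.027×19.7) / (1 + 0.28×11.7 + 0.22×11.9 + 0.11×38.9 + 0.027×13) = 5.871/11.52 = 0.5095 J/s.

0.509 J/s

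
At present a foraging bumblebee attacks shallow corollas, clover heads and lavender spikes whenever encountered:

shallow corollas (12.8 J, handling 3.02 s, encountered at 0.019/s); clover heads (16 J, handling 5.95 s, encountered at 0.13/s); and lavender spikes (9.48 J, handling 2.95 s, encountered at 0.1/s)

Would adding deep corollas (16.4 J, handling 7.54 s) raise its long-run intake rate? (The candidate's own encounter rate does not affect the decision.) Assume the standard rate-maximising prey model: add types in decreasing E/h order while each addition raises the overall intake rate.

Yes

Intake rate on the current diet: R = (0.019×12.8 + 0.13×16 + 0.1×9.48) / (1 + 0.019×3.02 + 0.13×5.95 + 0.1×2.95) = 3.271/2.126 = 1.539 J/s.
deep corollas: E/h = 16.4/7.54 = 2.175 J/s.
2.175 > 1.539, so adding deep corollas raises the average — include it.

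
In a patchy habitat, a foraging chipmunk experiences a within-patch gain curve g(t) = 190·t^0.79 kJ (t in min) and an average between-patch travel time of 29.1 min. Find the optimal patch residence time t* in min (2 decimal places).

Maximise g(t)/(T+t): set derivative to zero → g'(t)(T+t) = g(t).
g'(t) = 0.79·190·t^-0.21. Setting 0.79·190·t^-0.21 = 190·t^0.79/(29.1+t) gives 0.79(29.1+t) = t, so 0.21·t = 0.79×29.1.
t* = 0.79×29.1/0.21 = 109.5 min.

109.47 min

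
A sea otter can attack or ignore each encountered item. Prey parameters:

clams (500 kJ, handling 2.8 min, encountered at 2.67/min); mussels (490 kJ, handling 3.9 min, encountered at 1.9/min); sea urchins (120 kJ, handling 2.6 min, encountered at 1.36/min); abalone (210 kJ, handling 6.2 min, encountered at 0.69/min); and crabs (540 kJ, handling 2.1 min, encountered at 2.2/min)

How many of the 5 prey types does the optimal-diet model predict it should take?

1

Rank by E/h (kJ/min): crabs 257, clams 179, mussels 126, sea urchins 46.2, abalone 33.9. Include each in turn until the next type's E/h falls below the running intake rate.
Rate on top 1: 211.4. clams: 179 < 211.4 → exclude; stop.
Optimal diet: crabs — 1 of 5 types.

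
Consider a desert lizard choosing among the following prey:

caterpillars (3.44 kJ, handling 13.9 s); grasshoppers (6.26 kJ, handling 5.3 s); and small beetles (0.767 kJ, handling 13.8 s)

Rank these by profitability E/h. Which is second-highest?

caterpillars

In descending order of E/h:
grasshoppers: 6.26/5.3 = 1.18 kJ/s
caterpillars: 3.44/13.9 = 0.247 kJ/s
small beetles: 0.767/13.8 = 0.0556 kJ/s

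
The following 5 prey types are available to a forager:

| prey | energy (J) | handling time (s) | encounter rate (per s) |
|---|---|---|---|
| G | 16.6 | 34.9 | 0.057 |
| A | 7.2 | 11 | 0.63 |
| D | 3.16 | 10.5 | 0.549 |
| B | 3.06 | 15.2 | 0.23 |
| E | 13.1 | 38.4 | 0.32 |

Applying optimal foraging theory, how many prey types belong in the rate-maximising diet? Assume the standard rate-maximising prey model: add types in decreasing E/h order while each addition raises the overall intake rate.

1

E/h in descending order: A 0.655, G 0.476, E 0.341, D 0.301, B 0.201 J/s. The optimal diet is the largest prefix of this list for which every included type satisfies E_i/h_i > R on the types above it.
Rate on top 1: 0.572. G: 0.476 < 0.572 → exclude; stop.
Optimal diet: A — 1 of 5 types.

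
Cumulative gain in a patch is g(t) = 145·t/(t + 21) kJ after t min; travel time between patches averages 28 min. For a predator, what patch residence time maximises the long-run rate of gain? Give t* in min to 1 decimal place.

24.2 min

Maximise g(t)/(T+t): set derivative to zero → g'(t)(T+t) = g(t).
g'(t) = 145·21/(t + 21)². Setting 145·21/(t+21)² = 145t/[(t+21)(28+t)] gives 21(28+t) = t(t+21), so t² = 21×28 = 588.
t* = √588 = 24.25 min.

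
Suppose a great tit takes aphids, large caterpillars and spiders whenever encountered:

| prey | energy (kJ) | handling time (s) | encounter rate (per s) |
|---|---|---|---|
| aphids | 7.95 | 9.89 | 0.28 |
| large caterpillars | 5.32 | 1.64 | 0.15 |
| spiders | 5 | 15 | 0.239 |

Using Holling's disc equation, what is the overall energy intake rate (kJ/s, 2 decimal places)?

Energy encountered per unit search time: 0.28×7.95 + 0.15×5.32 + 0.239×5 = 4.219 kJ/s.
Handling time per unit search time: 0.28×9.89 + 0.15×1.64 + 0.239×15 = 6.6.
Rate = 4.219/(1 + 6.6) = 0.5551 kJ/s.

0.56 kJ/s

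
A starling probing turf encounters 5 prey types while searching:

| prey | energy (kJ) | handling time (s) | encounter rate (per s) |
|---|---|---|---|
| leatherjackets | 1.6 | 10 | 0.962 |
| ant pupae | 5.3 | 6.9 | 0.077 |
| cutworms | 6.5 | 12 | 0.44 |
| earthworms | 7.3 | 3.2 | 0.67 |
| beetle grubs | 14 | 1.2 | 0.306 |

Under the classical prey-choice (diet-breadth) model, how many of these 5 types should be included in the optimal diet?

1

Rank by E/h (kJ/s): beetle grubs 11.7, earthworms 2.28, ant pupae 0.768, cutworms 0.542, leatherjackets 0.16. Include each in turn until the next type's E/h falls below the running intake rate.
Rate on top 1: 3.133. earthworms: 2.28 < 3.133 → exclude; stop.
Optimal diet: beetle grubs — 1 of 5 types.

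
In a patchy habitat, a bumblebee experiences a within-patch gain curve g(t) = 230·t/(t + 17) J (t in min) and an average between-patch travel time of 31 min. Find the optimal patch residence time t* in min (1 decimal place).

23.0 min

Maximise g(t)/(T+t): set derivative to zero → g'(t)(T+t) = g(t).
g'(t) = 230·17/(t + 17)². Setting 230·17/(t+17)² = 230t/[(t+17)(31+t)] gives 17(31+t) = t(t+17), so t² = 17×31 = 527.
t* = √527 = 22.96 min.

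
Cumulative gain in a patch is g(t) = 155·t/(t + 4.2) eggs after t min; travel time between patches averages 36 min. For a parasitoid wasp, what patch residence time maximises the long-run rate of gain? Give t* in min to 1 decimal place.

Optimal t* satisfies g'(t*) = g(t*)/(T + t*).
g'(t) = 155·4.2/(t + 4.2)². Setting 155·4.2/(t+4.2)² = 155t/[(t+4.2)(36+t)] gives 4.2(36+t) = t(t+4.2), so t² = 4.2×36 = 151.2.
t* = √151.2 = 12.3 min.

12.3 min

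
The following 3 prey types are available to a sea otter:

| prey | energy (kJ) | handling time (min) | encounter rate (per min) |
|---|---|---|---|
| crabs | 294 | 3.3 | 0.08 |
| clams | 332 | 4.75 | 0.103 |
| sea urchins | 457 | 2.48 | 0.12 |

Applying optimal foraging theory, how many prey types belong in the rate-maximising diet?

Profitabilities (E/h, kJ/min): sea urchins 184, crabs 89.1, clams 69.9. Add prey in this order while the next type's profitability exceeds the intake rate on those already taken.
Rate on top 1: 42.26. crabs: 89.1 > 42.26 → include.
Rate on top 2: 50.18. clams: 69.9 > 50.18 → include.
Optimal diet: sea urchins, crabs, clams — 3 of 3 types.

3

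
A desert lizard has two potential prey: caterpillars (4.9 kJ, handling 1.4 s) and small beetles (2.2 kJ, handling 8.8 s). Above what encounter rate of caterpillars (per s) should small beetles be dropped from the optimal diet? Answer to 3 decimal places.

0.055 per s

Drop small beetles once their profitability E₂/h₂ falls below the rate achievable on caterpillars alone: E₂/h₂ = λE₁/(1 + λh₁).
Solve for λ: λE₁h₂ = E₂(1 + λh₁) → λ(E₁h₂ − E₂h₁) = E₂ → λ = E₂/(E₁h₂ − E₂h₁).
λ = 2.2/(4.9×8.8 − 2.2×1.4) = 2.2/40.04 = 0.05495 per s.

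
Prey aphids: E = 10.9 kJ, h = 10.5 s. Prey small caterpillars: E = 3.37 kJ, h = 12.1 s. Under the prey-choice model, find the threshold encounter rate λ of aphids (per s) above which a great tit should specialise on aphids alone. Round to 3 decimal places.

Drop small caterpillars once their profitability E₂/h₂ falls below the rate achievable on aphids alone: E₂/h₂ = λE₁/(1 + λh₁).
Solve for λ: λE₁h₂ = E₂(1 + λh₁) → λ(E₁h₂ − E₂h₁) = E₂ → λ = E₂/(E₁h₂ − E₂h₁).
λ = 3.37/(10.9×12.1 − 3.37×10.5) = 3.37/96.5 = 0.03492 per s.

0.035 per s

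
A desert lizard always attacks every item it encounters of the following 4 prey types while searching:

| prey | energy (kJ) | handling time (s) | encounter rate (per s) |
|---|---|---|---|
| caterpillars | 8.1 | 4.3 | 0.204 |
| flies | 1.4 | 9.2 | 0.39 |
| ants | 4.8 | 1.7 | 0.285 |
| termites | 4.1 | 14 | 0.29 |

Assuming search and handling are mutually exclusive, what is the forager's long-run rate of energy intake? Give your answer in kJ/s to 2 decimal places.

0.48 kJ/s

Energy encountered per unit search time: 0.204×8.1 + 0.39×1.4 + 0.285×4.8 + 0.29×4.1 = 4.755 kJ/s.
Handling time per unit search time: 0.204×4.3 + 0.39×9.2 + 0.285×1.7 + 0.29×14 = 9.01.
Rate = 4.755/(1 + 9.01) = 0.4751 kJ/s.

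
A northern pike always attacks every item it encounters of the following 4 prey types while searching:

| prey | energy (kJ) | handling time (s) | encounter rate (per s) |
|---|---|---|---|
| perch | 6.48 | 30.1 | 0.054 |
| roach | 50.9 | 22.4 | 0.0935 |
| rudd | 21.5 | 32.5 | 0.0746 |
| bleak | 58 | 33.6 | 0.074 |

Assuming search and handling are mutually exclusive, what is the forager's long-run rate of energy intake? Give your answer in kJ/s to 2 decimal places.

1.14 kJ/s

R = Σλ_iE_i / (1 + Σλ_ih_i)
Numerator: 0.054×6.48 + 0.0935×50.9 + 0.0746×21.5 + 0.074×58 = 11
Denominator: 1 + 0.054×30.1 + 0.0935×22.4 + 0.0746×32.5 + 0.074×33.6 = 9.631
R = 11/9.631 = 1.143 kJ/s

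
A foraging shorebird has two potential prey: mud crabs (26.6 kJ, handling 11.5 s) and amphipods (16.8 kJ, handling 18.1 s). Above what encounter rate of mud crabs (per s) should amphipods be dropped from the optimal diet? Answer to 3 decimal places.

Drop amphipods once their profitability E₂/h₂ falls below the rate achievable on mud crabs alone: E₂/h₂ = λE₁/(1 + λh₁).
Solve for λ: λE₁h₂ = E₂(1 + λh₁) → λ(E₁h₂ − E₂h₁) = E₂ → λ = E₂/(E₁h₂ − E₂h₁).
λ = 16.8/(26.6×18.1 − 16.8×11.5) = 16.8/288.3 = 0.05828 per s.

0.058 per s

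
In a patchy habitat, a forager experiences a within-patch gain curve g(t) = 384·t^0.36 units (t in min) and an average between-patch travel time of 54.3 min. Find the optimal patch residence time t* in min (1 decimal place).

30.5 min

Optimal t* satisfies g'(t*) = g(t*)/(T + t*).
g'(t) = 0.36·384·t^-0.64. Setting 0.36·384·t^-0.64 = 384·t^0.36/(54.3+t) gives 0.36(54.3+t) = t, so 0.64·t = 0.36×54.3.
t* = 0.36×54.3/0.64 = 30.54 min.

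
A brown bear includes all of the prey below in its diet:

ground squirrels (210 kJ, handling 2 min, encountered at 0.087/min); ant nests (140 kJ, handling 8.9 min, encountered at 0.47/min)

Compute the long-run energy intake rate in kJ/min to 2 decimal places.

15.69 kJ/min

R = (0.087×210 + 0.47×140) / (1 + 0.087×2 + 0.47×8.9) = 84.07/5.357 = 15.69 kJ/min.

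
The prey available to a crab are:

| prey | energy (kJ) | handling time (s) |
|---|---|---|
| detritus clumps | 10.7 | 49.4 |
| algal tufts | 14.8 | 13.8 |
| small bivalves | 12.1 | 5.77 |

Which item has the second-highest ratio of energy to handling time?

In descending order of E/h:
small bivalves: 12.1/5.77 = 2.1 kJ/s
algal tufts: 14.8/13.8 = 1.07 kJ/s
detritus clumps: 10.7/49.4 = 0.217 kJ/s

algal tufts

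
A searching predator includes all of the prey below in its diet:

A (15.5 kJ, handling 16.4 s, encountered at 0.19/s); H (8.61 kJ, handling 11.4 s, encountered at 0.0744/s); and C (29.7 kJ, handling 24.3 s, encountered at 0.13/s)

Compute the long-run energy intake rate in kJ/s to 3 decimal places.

Energy encountered per unit search time: 0.19×15.5 + 0.0744×8.61 + 0.13×29.7 = 7.447 kJ/s.
Handling time per unit search time: 0.19×16.4 + 0.0744×11.4 + 0.13×24.3 = 7.123.
Rate = 7.447/(1 + 7.123) = 0.9167 kJ/s.

0.917 kJ/s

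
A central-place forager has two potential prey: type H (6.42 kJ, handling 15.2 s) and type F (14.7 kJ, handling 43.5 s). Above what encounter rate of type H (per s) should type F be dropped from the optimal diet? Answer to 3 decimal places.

Drop type F once their profitability E₂/h₂ falls below the rate achievable on type H alone: E₂/h₂ = λE₁/(1 + λh₁).
Solve for λ: λE₁h₂ = E₂(1 + λh₁) → λ(E₁h₂ − E₂h₁) = E₂ → λ = E₂/(E₁h₂ − E₂h₁).
λ = 14.7/(6.42×43.5 − 14.7×15.2) = 14.7/55.83 = 0.2633 per s.

0.263 per s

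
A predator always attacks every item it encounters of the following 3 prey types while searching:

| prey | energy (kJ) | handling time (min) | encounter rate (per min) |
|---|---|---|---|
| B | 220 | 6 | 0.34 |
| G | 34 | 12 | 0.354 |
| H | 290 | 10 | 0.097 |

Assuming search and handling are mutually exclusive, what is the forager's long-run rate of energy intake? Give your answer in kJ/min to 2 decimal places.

13.92 kJ/min

Energy encountered per unit search time: 0.34×220 + 0.354×34 + 0.097×290 = 115 kJ/min.
Handling time per unit search time: 0.34×6 + 0.354×12 + 0.097×10 = 7.258.
Rate = 115/(1 + 7.258) = 13.92 kJ/min.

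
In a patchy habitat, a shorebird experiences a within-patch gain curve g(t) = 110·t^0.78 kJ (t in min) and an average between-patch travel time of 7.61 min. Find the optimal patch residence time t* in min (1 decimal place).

27.0 min

Optimal t* satisfies g'(t*) = g(t*)/(T + t*).
g'(t) = 0.78·110·t^-0.22. Setting 0.78·110·t^-0.22 = 110·t^0.78/(7.61+t) gives 0.78(7.61+t) = t, so 0.22·t = 0.78×7.61.
t* = 0.78×7.61/0.22 = 26.98 min.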